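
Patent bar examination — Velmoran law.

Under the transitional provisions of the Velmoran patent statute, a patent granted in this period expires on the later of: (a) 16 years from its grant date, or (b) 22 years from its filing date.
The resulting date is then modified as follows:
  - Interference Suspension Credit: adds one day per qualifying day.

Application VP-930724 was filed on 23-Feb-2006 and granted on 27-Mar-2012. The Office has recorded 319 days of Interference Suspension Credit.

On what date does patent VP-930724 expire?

(a) grant + 16 years → 27 March 2028.
(b) filing + 22 years → 23 February 2028.
Later of the two: 27 March 2028.
Interference Suspension Credit: +319 days → 9 February 2029.

February 9, 2029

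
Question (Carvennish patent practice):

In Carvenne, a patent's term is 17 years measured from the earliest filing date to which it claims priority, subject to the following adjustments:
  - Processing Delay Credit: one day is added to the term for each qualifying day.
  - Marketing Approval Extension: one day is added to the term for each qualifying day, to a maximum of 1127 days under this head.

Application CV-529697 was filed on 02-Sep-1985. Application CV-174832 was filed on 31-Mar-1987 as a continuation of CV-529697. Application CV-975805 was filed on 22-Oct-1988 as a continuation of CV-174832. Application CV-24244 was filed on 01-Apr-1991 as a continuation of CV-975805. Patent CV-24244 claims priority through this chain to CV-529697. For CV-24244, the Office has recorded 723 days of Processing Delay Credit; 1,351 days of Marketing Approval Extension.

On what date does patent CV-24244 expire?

2007-09-26

Earliest priority filing: 2 September 1985.
Base term: 2 September 1985 + 17 years → 2 September 2002.
Processing Delay Credit: +723 days → 25 August 2004.
Marketing Approval Extension: 1351 days claimed exceeds the 1127-day cap, so +1127 days → 26 September 2007.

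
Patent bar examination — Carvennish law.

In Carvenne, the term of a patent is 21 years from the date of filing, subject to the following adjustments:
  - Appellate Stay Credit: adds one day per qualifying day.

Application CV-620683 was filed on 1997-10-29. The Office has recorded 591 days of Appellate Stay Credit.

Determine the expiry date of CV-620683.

Base term: filing date + 21 years → 29 October 2018.
Appellate Stay Credit: +591 days → 11 June 2020.

June 11, 2020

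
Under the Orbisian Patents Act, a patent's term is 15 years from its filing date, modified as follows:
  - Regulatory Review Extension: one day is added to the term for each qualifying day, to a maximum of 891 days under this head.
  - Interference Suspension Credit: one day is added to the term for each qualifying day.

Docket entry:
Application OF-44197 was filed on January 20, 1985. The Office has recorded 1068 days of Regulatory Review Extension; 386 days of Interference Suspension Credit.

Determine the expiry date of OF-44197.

July 20, 2003

Base term: filing date + 15 years → 20 January 2000.
Regulatory Review Extension: 1068 days claimed exceeds the 891-day cap, so +891 days → 29 June 2002.
Interference Suspension Credit: +386 days → 20 July 2003.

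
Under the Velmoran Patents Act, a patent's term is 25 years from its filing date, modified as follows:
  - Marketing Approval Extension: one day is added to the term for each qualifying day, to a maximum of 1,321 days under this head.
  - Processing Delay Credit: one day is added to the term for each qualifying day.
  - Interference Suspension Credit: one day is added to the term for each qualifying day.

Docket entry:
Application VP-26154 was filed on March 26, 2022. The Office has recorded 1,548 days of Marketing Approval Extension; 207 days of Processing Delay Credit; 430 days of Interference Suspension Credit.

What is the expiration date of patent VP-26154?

2052-08-04

Base term: filing date + 25 years → 26 March 2047.
Marketing Approval Extension: 1548 days claimed exceeds the 1321-day cap, so +1321 days → 6 November 2050.
Processing Delay Credit: +207 days → 1 June 2051.
Interference Suspension Credit: +430 days → 4 August 2052.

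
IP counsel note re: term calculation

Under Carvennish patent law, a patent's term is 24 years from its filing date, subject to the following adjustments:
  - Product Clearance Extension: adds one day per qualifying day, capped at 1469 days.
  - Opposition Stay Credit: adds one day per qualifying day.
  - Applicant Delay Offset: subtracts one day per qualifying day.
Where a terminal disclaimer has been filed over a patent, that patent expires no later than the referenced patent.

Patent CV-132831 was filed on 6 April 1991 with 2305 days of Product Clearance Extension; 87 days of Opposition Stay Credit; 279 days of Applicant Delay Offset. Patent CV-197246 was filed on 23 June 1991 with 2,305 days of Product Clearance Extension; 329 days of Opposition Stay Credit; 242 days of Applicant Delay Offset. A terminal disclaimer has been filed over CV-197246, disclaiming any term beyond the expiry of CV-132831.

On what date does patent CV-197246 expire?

October 4, 2018

Natural term of CV-197246:
  Base: filing + 24 years → 23 June 2015.
  Product Clearance Extension: 2305 days claimed exceeds the 1469-day cap, so +1469 days → 1 July 2019.
  Opposition Stay Credit: +329 days → 25 May 2020.
  Applicant Delay Offset: −242 days → 26 September 2019.
Expiry of referenced patent CV-132831:
  Base: filing + 24 years → 6 April 2015.
  Product Clearance Extension: 2305 days claimed exceeds the 1469-day cap, so +1469 days → 14 April 2019.
  Opposition Stay Credit: +87 days → 10 July 2019.
  Applicant Delay Offset: −279 days → 4 October 2018.
Terminal disclaimer: CV-197246 expires on the earlier of 26 September 2019 and 4 October 2018.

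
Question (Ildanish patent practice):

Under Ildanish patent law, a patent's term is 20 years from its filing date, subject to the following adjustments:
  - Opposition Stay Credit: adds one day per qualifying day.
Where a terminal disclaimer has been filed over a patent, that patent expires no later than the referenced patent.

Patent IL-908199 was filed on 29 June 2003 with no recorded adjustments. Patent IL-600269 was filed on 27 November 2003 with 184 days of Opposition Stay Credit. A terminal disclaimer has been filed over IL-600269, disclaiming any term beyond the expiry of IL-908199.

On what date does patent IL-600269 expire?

Natural term of IL-600269:
  Base: filing + 20 years → 27 November 2023.
  Opposition Stay Credit: +184 days → 29 May 2024.
Expiry of referenced patent IL-908199:
  Base: filing + 20 years → 29 June 2023.
Terminal disclaimer: IL-600269 expires on the earlier of 29 May 2024 and 29 June 2023.

June 29, 2023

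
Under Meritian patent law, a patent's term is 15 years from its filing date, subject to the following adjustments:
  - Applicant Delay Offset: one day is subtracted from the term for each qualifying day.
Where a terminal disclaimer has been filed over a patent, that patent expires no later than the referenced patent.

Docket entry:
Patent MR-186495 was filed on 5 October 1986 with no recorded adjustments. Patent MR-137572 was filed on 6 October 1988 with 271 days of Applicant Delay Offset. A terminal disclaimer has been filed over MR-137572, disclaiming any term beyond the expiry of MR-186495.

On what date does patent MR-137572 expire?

October 5, 2001

Natural term of MR-137572:
  Base: filing + 15 years → 6 October 2003.
  Applicant Delay Offset: −271 days → 8 January 2003.
Expiry of referenced patent MR-186495:
  Base: filing + 15 years → 5 October 2001.
Terminal disclaimer: MR-137572 expires on the earlier of 8 January 2003 and 5 October 2001.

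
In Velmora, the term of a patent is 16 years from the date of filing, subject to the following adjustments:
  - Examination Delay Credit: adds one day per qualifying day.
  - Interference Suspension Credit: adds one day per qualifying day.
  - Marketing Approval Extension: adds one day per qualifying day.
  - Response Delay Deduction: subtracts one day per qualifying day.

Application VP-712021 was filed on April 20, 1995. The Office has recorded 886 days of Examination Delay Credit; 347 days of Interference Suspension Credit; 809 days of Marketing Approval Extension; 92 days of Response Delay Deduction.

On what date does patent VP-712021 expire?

Base term: filing date + 16 years → 20 April 2011.
Examination Delay Credit: +886 days → 22 September 2013.
Interference Suspension Credit: +347 days → 4 September 2014.
Marketing Approval Extension: +809 days → 21 November 2016.
Response Delay Deduction: −92 days → 21 August 2016.

2016-08-21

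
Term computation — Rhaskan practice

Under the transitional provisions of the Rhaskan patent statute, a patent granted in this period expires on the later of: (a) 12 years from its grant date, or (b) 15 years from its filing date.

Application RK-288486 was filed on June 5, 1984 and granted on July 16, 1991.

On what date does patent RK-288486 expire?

July 16, 2003

(a) grant + 12 years → 16 July 2003.
(b) filing + 15 years → 5 June 1999.
Later of the two: 16 July 2003.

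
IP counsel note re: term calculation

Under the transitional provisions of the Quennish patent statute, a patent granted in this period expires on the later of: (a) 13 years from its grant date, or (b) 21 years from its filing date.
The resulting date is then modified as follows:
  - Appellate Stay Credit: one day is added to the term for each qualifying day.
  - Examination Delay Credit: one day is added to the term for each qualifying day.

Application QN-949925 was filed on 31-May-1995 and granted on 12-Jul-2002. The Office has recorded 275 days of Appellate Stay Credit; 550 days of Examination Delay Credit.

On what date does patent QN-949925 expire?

September 3, 2018

(a) grant + 13 years → 12 July 2015.
(b) filing + 21 years → 31 May 2016.
Later of the two: 31 May 2016.
Appellate Stay Credit: +275 days → 2 March 2017.
Examination Delay Credit: +550 days → 3 September 2018.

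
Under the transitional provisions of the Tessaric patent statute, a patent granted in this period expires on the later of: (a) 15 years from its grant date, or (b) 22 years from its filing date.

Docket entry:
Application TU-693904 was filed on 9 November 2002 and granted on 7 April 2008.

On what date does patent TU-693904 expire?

(a) grant + 15 years → 7 April 2023.
(b) filing + 22 years → 9 November 2024.
Later of the two: 9 November 2024.

2024-11-09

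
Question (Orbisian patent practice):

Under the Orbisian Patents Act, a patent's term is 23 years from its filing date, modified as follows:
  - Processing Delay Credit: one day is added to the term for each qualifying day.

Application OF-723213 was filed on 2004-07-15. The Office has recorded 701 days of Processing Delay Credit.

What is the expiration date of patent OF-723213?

2029-06-15

Base term: filing date + 23 years → 15 July 2027.
Processing Delay Credit: +701 days → 15 June 2029.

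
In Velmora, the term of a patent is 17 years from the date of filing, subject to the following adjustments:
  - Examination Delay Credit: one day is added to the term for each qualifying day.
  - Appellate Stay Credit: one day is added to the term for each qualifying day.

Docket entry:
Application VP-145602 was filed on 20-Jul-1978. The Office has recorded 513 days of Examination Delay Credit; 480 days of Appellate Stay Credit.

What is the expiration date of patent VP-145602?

April 8, 1998

Base term: filing date + 17 years → 20 July 1995.
Examination Delay Credit: +513 days → 14 December 1996.
Appellate Stay Credit: +480 days → 8 April 1998.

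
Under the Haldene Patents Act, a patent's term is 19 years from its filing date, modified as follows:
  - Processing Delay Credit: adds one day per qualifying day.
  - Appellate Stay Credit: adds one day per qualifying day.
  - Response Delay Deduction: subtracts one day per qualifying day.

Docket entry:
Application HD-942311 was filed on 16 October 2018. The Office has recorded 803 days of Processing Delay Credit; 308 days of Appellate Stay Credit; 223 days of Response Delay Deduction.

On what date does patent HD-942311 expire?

Base term: filing date + 19 years → 16 October 2037.
Processing Delay Credit: +803 days → 28 December 2039.
Appellate Stay Credit: +308 days → 31 October 2040.
Response Delay Deduction: −223 days → 22 March 2040.

2040-03-22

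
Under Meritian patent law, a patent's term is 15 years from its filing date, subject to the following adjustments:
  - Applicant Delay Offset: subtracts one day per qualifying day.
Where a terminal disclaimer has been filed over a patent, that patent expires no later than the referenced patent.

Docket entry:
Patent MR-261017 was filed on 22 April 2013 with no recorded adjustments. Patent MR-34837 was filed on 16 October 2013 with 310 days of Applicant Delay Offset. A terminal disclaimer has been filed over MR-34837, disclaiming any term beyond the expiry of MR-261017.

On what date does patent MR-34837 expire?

2027-12-11

Natural term of MR-34837:
  Base: filing + 15 years → 16 October 2028.
  Applicant Delay Offset: −310 days → 11 December 2027.
Expiry of referenced patent MR-261017:
  Base: filing + 15 years → 22 April 2028.
Terminal disclaimer: MR-34837 expires on the earlier of 11 December 2027 and 22 April 2028.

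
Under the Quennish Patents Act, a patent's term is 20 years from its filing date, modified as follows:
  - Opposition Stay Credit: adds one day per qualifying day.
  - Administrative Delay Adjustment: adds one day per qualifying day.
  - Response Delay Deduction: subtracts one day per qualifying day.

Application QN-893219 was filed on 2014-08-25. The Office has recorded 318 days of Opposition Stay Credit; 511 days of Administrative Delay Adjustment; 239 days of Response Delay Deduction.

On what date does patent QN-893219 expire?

April 6, 2036

Base term: filing date + 20 years → 25 August 2034.
Opposition Stay Credit: +318 days → 9 July 2035.
Administrative Delay Adjustment: +511 days → 1 December 2036.
Response Delay Deduction: −239 days → 6 April 2036.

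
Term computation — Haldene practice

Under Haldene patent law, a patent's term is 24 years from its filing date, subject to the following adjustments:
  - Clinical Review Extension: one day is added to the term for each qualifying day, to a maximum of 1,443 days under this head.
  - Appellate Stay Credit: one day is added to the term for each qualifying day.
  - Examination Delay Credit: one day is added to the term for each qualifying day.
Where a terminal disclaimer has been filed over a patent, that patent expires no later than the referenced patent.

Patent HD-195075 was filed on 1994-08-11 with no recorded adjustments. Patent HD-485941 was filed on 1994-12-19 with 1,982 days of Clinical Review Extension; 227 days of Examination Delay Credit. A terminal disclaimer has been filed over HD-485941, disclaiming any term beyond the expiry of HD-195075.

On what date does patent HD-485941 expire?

Natural term of HD-485941:
  Base: filing + 24 years → 19 December 2018.
  Clinical Review Extension: 1982 days claimed exceeds the 1443-day cap, so +1443 days → 1 December 2022.
  Examination Delay Credit: +227 days → 16 July 2023.
Expiry of referenced patent HD-195075:
  Base: filing + 24 years → 11 August 2018.
Terminal disclaimer: HD-485941 expires on the earlier of 16 July 2023 and 11 August 2018.

August 11, 2018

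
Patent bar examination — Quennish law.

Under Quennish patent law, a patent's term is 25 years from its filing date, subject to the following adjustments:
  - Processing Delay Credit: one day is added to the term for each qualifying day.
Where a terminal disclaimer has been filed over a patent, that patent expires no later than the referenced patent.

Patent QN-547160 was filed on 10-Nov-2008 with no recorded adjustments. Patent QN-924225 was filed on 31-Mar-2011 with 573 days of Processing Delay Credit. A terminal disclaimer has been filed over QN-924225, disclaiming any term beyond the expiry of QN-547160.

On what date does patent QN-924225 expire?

Natural term of QN-924225:
  Base: filing + 25 years → 31 March 2036.
  Processing Delay Credit: +573 days → 25 October 2037.
Expiry of referenced patent QN-547160:
  Base: filing + 25 years → 10 November 2033.
Terminal disclaimer: QN-924225 expires on the earlier of 25 October 2037 and 10 November 2033.

2033-11-10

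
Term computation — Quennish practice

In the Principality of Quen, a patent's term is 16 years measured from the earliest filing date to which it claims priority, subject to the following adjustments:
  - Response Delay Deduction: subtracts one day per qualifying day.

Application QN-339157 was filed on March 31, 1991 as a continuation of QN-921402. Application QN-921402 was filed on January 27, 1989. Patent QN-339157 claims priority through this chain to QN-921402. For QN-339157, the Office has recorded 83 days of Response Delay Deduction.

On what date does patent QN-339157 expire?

November 5, 2004

Earliest priority filing: 27 January 1989.
Base term: 27 January 1989 + 16 years → 27 January 2005.
Response Delay Deduction: −83 days → 5 November 2004.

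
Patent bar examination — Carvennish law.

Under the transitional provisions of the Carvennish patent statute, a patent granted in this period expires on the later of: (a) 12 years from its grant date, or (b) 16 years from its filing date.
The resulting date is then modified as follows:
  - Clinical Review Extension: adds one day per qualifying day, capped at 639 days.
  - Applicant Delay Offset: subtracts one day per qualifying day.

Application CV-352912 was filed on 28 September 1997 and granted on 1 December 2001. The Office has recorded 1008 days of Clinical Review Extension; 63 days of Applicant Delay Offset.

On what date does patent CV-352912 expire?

(a) grant + 12 years → 1 December 2013.
(b) filing + 16 years → 28 September 2013.
Later of the two: 1 December 2013.
Clinical Review Extension: 1008 days claimed exceeds the 639-day cap, so +639 days → 1 September 2015.
Applicant Delay Offset: −63 days → 30 June 2015.

June 30, 2015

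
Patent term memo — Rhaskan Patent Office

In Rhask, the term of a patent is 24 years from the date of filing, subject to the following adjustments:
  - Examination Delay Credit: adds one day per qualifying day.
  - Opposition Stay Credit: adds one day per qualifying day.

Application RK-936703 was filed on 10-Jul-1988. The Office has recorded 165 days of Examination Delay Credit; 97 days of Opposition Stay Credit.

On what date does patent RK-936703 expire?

March 29, 2013

Base term: filing date + 24 years → 10 July 2012.
Examination Delay Credit: +165 days → 22 December 2012.
Opposition Stay Credit: +97 days → 29 March 2013.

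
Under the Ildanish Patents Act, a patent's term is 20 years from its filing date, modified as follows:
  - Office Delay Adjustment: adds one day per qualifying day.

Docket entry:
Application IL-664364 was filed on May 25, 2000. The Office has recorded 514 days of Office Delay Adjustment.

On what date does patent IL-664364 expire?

2021-10-21

Base term: filing date + 20 years → 25 May 2020.
Office Delay Adjustment: +514 days → 21 October 2021.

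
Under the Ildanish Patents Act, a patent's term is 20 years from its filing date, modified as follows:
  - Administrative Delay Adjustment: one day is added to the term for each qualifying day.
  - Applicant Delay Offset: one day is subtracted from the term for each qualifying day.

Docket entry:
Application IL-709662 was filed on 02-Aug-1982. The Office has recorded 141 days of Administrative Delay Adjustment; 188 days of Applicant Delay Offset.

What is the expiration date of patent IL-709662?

2002-06-16

Base term: filing date + 20 years → 2 August 2002.
Administrative Delay Adjustment: +141 days → 21 December 2002.
Applicant Delay Offset: −188 days → 16 June 2002.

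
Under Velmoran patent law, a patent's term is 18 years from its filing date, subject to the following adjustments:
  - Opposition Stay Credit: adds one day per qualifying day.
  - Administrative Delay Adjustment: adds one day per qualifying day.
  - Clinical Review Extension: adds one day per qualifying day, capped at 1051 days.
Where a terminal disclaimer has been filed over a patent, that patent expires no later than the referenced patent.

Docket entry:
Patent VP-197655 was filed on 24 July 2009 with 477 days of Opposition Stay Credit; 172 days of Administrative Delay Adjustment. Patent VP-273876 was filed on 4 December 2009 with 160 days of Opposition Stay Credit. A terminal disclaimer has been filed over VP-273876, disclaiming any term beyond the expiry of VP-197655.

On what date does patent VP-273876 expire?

Natural term of VP-273876:
  Base: filing + 18 years → 4 December 2027.
  Opposition Stay Credit: +160 days → 12 May 2028.
Expiry of referenced patent VP-197655:
  Base: filing + 18 years → 24 July 2027.
  Opposition Stay Credit: +477 days → 12 November 2028.
  Administrative Delay Adjustment: +172 days → 3 May 2029.
Terminal disclaimer: VP-273876 expires on the earlier of 12 May 2028 and 3 May 2029.

May 12, 2028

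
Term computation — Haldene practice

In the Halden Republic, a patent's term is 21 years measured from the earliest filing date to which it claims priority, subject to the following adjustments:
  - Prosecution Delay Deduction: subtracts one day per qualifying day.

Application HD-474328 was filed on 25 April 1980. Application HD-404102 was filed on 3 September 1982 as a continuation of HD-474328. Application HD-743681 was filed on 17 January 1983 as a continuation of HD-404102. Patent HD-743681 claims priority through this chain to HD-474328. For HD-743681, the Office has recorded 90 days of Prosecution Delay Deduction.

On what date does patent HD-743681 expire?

Earliest priority filing: 25 April 1980.
Base term: 25 April 1980 + 21 years → 25 April 2001.
Prosecution Delay Deduction: −90 days → 25 January 2001.

2001-01-25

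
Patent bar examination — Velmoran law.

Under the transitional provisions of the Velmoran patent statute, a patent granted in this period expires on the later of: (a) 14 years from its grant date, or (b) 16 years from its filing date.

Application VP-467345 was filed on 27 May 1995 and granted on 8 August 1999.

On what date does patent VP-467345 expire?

(a) grant + 14 years → 8 August 2013.
(b) filing + 16 years → 27 May 2011.
Later of the two: 8 August 2013.

August 8, 2013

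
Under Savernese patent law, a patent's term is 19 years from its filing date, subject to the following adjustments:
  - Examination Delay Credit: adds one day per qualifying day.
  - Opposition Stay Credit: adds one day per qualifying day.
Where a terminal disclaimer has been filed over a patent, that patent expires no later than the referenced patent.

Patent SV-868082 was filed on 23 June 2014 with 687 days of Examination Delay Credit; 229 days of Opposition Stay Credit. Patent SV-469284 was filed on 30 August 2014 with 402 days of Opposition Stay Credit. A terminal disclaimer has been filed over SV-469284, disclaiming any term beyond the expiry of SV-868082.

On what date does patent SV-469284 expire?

October 6, 2034

Natural term of SV-469284:
  Base: filing + 19 years → 30 August 2033.
  Opposition Stay Credit: +402 days → 6 October 2034.
Expiry of referenced patent SV-868082:
  Base: filing + 19 years → 23 June 2033.
  Examination Delay Credit: +687 days → 11 May 2035.
  Opposition Stay Credit: +229 days → 26 December 2035.
Terminal disclaimer: SV-469284 expires on the earlier of 6 October 2034 and 26 December 2035.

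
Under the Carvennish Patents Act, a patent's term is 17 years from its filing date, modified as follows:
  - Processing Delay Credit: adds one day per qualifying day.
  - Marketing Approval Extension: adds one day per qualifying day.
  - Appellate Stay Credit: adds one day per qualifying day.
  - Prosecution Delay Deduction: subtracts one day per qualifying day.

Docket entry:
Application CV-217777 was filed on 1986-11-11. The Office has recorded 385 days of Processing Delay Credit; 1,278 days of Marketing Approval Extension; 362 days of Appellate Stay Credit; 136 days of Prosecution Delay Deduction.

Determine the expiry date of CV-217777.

Base term: filing date + 17 years → 11 November 2003.
Processing Delay Credit: +385 days → 30 November 2004.
Marketing Approval Extension: +1278 days → 31 May 2008.
Appellate Stay Credit: +362 days → 28 May 2009.
Prosecution Delay Deduction: −136 days → 12 January 2009.

January 12, 2009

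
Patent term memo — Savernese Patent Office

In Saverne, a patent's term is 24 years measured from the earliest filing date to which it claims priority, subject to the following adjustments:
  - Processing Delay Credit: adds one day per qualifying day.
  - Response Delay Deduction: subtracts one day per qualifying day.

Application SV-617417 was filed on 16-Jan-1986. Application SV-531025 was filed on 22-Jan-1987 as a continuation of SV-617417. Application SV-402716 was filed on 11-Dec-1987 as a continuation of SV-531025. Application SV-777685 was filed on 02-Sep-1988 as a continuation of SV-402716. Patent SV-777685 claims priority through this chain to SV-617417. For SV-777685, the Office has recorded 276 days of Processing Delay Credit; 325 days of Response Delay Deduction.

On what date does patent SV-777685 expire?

2009-11-28

Earliest priority filing: 16 January 1986.
Base term: 16 January 1986 + 24 years → 16 January 2010.
Processing Delay Credit: +276 days → 19 October 2010.
Response Delay Deduction: −325 days → 28 November 2009.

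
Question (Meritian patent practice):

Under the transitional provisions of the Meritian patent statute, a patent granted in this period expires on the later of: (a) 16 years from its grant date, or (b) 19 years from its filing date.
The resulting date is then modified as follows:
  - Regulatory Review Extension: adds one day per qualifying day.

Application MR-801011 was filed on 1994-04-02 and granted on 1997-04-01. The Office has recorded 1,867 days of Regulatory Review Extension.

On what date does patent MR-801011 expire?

2018-05-13

(a) grant + 16 years → 1 April 2013.
(b) filing + 19 years → 2 April 2013.
Later of the two: 2 April 2013.
Regulatory Review Extension: +1867 days → 13 May 2018.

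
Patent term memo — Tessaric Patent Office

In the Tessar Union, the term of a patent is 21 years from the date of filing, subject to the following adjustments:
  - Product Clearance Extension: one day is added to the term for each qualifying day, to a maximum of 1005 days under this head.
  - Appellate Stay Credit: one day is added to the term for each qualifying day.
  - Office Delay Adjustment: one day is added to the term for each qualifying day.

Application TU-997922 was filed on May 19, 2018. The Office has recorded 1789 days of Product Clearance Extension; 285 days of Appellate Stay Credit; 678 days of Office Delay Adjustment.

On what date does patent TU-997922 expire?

Base term: filing date + 21 years → 19 May 2039.
Product Clearance Extension: 1789 days claimed exceeds the 1005-day cap, so +1005 days → 17 February 2042.
Appellate Stay Credit: +285 days → 29 November 2042.
Office Delay Adjustment: +678 days → 7 October 2044.

2044-10-07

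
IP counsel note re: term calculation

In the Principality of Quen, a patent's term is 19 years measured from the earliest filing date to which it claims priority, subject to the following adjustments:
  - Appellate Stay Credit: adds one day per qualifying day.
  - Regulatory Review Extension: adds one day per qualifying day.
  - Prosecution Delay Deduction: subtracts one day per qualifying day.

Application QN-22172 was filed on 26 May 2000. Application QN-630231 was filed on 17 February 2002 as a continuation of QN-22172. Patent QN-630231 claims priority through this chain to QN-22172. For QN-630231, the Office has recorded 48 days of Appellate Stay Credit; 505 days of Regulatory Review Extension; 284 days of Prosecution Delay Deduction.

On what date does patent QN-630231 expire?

Earliest priority filing: 26 May 2000.
Base term: 26 May 2000 + 19 years → 26 May 2019.
Appellate Stay Credit: +48 days → 13 July 2019.
Regulatory Review Extension: +505 days → 29 November 2020.
Prosecution Delay Deduction: −284 days → 19 February 2020.

2020-02-19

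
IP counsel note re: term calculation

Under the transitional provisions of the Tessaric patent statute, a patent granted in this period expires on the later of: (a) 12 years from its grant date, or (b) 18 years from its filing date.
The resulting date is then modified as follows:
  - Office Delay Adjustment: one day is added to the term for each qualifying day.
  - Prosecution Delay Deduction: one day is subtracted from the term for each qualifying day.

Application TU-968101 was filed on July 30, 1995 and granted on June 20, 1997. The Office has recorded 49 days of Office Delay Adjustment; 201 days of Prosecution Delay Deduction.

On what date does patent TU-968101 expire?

2013-02-28

(a) grant + 12 years → 20 June 2009.
(b) filing + 18 years → 30 July 2013.
Later of the two: 30 July 2013.
Office Delay Adjustment: +49 days → 17 September 2013.
Prosecution Delay Deduction: −201 days → 28 February 2013.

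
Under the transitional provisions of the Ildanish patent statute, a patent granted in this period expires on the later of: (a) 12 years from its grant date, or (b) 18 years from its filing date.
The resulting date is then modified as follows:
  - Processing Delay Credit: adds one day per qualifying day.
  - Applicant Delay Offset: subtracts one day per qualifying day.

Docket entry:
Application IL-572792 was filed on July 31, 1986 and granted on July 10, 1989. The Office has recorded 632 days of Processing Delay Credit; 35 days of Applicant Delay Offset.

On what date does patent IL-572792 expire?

(a) grant + 12 years → 10 July 2001.
(b) filing + 18 years → 31 July 2004.
Later of the two: 31 July 2004.
Processing Delay Credit: +632 days → 24 April 2006.
Applicant Delay Offset: −35 days → 20 March 2006.

March 20, 2006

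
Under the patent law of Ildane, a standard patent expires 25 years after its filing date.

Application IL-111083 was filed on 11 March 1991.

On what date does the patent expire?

2016-03-11

Filing date + 25 years → 11 March 2016.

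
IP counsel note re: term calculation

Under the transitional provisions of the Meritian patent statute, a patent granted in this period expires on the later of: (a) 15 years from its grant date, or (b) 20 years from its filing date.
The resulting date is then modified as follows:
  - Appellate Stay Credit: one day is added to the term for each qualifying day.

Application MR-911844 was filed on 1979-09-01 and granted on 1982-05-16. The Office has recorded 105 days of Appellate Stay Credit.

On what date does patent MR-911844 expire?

1999-12-15

(a) grant + 15 years → 16 May 1997.
(b) filing + 20 years → 1 September 1999.
Later of the two: 1 September 1999.
Appellate Stay Credit: +105 days → 15 December 1999.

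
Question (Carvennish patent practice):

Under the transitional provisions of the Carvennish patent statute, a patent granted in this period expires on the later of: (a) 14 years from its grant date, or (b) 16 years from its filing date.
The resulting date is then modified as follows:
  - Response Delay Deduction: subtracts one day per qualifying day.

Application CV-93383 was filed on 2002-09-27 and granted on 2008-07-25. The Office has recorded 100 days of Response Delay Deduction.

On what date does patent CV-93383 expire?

April 16, 2022

(a) grant + 14 years → 25 July 2022.
(b) filing + 16 years → 27 September 2018.
Later of the two: 25 July 2022.
Response Delay Deduction: −100 days → 16 April 2022.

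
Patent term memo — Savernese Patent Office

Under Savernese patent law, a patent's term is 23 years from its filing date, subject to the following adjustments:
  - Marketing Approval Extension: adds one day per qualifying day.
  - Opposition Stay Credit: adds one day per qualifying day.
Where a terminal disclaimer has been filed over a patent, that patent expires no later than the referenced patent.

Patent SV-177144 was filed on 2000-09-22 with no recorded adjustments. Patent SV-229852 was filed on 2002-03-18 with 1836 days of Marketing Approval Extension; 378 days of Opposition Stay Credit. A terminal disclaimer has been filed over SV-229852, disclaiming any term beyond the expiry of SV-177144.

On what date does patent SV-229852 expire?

2023-09-22

Natural term of SV-229852:
  Base: filing + 23 years → 18 March 2025.
  Marketing Approval Extension: +1836 days → 28 March 2030.
  Opposition Stay Credit: +378 days → 10 April 2031.
Expiry of referenced patent SV-177144:
  Base: filing + 23 years → 22 September 2023.
Terminal disclaimer: SV-229852 expires on the earlier of 10 April 2031 and 22 September 2023.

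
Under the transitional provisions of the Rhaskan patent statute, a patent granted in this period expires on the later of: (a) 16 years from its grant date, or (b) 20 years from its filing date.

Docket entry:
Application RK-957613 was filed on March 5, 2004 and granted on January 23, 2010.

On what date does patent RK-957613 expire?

(a) grant + 16 years → 23 January 2026.
(b) filing + 20 years → 5 March 2024.
Later of the two: 23 January 2026.

January 23, 2026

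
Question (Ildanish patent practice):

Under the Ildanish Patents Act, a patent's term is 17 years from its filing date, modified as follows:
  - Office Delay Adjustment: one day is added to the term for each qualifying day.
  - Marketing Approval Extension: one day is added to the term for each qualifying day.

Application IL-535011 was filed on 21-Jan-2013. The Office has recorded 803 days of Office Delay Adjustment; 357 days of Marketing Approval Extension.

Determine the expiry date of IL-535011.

March 26, 2033

Base term: filing date + 17 years → 21 January 2030.
Office Delay Adjustment: +803 days → 3 April 2032.
Marketing Approval Extension: +357 days → 26 March 2033.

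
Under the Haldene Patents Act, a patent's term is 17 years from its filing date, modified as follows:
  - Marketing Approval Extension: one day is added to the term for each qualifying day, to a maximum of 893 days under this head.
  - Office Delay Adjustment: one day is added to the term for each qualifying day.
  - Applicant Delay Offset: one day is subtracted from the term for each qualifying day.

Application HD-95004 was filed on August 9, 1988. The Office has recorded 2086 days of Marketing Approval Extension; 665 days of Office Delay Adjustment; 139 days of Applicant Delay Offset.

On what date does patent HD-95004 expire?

Base term: filing date + 17 years → 9 August 2005.
Marketing Approval Extension: 2086 days claimed exceeds the 893-day cap, so +893 days → 19 January 2008.
Office Delay Adjustment: +665 days → 14 November 2009.
Applicant Delay Offset: −139 days → 28 June 2009.

2009-06-28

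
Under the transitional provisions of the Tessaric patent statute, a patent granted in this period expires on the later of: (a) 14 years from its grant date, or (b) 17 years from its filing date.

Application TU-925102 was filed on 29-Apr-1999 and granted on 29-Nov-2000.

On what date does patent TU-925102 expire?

(a) grant + 14 years → 29 November 2014.
(b) filing + 17 years → 29 April 2016.
Later of the two: 29 April 2016.

2016-04-29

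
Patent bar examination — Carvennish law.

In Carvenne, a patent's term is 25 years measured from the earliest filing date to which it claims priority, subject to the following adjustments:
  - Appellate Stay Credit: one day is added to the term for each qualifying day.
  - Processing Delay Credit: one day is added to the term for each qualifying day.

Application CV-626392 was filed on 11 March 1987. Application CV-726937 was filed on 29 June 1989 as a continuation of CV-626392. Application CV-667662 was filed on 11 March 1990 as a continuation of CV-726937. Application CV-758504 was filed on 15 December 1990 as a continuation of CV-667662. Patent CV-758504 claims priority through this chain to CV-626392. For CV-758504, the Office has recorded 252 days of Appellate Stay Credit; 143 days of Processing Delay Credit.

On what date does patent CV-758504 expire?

2013-04-10

Earliest priority filing: 11 March 1987.
Base term: 11 March 1987 + 25 years → 11 March 2012.
Appellate Stay Credit: +252 days → 18 November 2012.
Processing Delay Credit: +143 days → 10 April 2013.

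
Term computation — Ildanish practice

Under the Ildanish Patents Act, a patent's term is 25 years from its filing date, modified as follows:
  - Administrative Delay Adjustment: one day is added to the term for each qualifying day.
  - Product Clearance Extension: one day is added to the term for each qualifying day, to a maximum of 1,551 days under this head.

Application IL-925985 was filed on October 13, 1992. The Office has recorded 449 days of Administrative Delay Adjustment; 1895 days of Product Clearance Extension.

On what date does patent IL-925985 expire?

2023-04-05

Base term: filing date + 25 years → 13 October 2017.
Administrative Delay Adjustment: +449 days → 5 January 2019.
Product Clearance Extension: 1895 days claimed exceeds the 1551-day cap, so +1551 days → 5 April 2023.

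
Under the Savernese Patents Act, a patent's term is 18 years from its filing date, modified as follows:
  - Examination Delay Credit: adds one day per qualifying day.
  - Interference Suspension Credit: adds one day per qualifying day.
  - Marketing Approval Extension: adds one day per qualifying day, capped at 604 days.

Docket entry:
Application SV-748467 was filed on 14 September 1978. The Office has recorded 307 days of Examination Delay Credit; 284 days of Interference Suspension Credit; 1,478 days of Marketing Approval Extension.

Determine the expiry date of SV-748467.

December 23, 1999

Base term: filing date + 18 years → 14 September 1996.
Examination Delay Credit: +307 days → 18 July 1997.
Interference Suspension Credit: +284 days → 28 April 1998.
Marketing Approval Extension: 1478 days claimed exceeds the 604-day cap, so +604 days → 23 December 1999.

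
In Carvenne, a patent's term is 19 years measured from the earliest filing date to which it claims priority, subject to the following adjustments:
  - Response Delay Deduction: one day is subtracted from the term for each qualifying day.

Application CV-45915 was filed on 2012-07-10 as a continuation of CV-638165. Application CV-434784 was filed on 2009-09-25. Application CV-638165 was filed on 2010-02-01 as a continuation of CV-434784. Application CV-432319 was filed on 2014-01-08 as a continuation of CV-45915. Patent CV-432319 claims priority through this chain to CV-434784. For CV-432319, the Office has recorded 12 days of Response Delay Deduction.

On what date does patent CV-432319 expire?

Earliest priority filing: 25 September 2009.
Base term: 25 September 2009 + 19 years → 25 September 2028.
Response Delay Deduction: −12 days → 13 September 2028.

2028-09-13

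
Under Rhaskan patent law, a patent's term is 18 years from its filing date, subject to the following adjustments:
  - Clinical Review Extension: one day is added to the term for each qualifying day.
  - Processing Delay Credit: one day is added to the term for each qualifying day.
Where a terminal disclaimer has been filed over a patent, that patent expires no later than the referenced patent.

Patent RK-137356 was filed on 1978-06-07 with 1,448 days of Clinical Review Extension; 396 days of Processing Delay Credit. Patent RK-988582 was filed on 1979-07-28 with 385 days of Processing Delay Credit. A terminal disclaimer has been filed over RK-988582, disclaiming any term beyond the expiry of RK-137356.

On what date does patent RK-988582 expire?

1998-08-17

Natural term of RK-988582:
  Base: filing + 18 years → 28 July 1997.
  Processing Delay Credit: +385 days → 17 August 1998.
Expiry of referenced patent RK-137356:
  Base: filing + 18 years → 7 June 1996.
  Clinical Review Extension: +1448 days → 25 May 2000.
  Processing Delay Credit: +396 days → 25 June 2001.
Terminal disclaimer: RK-988582 expires on the earlier of 17 August 1998 and 25 June 2001.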